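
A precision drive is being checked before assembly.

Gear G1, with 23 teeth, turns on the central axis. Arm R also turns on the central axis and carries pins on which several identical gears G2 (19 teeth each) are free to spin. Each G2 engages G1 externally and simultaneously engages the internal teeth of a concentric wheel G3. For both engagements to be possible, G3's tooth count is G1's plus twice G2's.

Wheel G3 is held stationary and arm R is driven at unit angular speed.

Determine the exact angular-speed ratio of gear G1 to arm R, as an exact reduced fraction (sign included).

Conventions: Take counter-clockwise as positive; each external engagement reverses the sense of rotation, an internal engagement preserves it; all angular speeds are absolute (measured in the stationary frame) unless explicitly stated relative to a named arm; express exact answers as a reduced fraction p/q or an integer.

84/23

planetary set (23T centre, 19T on arm, 61T internal) — Willis relation
ring teeth: 23 + 2·19 = 61
23(ω_sun−ω_arm) = −61(ω_ring−ω_arm),  ω_ring = 0, ω_arm = 1
ω_sun = 1 − (61/23)(0−1) = 84/23
ω_out/ω_in = 84/23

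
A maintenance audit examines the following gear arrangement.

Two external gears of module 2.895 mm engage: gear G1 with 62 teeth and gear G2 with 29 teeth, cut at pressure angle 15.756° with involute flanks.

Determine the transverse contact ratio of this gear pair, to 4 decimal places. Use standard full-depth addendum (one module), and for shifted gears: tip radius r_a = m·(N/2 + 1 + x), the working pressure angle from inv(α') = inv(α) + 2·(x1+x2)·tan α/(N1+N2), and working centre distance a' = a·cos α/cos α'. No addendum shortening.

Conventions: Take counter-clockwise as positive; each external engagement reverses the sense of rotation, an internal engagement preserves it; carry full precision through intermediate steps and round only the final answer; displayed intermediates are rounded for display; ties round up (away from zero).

recognized (one external pair, fixed centres): single-mesh tooth geometry, m = 2.895, N1 = 62, N2 = 29
base radii: r_b1 = 86.372994, r_b2 = 40.400271
tip radii: r_a1 = 92.640000, r_a2 = 44.872500
no profile shift: α' = α, a' = a
action lengths: √(r_a1²−r_b1²) = 33.494411, √(r_a2²−r_b2²) = 19.528424
base pitch p_b = π·m·cos α = 8.753186
CR = (33.494411 + 19.528424 − 131.722500·sin 15.75600°)/8.753186 = 1.971253
contact ratio ≈ 1.9713

1.9713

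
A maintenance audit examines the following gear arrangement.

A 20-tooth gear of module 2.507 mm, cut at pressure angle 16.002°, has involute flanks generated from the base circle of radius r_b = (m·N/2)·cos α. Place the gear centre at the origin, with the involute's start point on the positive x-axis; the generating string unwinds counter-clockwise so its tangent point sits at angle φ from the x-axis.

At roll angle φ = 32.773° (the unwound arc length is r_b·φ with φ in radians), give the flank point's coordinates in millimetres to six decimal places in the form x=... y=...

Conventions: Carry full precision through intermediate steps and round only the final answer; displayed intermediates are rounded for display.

recognized (one wheel, involute flank): single-mesh tooth geometry, m = 2.507, N = 20
pitch radius r_p = m·N/2 = 2.507·20/2 = 25.070000
base radius r_b = r_p·cos α = 25.070000·cos 16.002° = 24.098589
roll angle φ = 32.773° = 0.57199676 rad
x = r_b·(cos φ + φ·sin φ) = 27.724235
y = r_b·(sin φ − φ·cos φ) = 1.454704

x=27.724235 y=1.454704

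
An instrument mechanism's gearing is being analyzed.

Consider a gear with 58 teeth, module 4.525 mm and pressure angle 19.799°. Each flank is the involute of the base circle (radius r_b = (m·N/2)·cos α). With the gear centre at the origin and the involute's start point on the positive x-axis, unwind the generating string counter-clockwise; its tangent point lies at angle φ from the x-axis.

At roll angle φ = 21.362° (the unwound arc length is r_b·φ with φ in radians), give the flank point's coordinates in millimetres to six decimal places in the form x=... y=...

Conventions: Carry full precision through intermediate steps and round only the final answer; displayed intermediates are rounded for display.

topology: single-mesh involute geometry — m = 4.525, N = 58
pitch radius r_p = m·N/2 = 4.525·58/2 = 131.225000
base radius r_b = r_p·cos α = 131.225000·cos 19.799° = 123.467855
roll angle φ = 21.362° = 0.37283723 rad
x = r_b·(cos φ + φ·sin φ) = 131.753412
y = r_b·(sin φ − φ·cos φ) = 2.103495

x=131.753412 y=2.103495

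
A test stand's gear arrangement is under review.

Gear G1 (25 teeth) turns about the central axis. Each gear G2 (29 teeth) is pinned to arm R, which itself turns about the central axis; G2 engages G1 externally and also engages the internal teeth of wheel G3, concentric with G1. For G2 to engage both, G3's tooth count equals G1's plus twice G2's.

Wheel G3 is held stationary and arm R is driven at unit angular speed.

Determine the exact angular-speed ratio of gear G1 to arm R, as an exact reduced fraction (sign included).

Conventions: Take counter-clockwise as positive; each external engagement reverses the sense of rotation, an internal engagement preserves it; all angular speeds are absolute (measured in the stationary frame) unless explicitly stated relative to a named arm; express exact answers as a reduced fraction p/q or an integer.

108/25

class = planetary set [G3 = 25+2·29 = 83; Willis about the carrier]
ring teeth: 25 + 2·29 = 83
25(ω_sun−ω_arm) = −83(ω_ring−ω_arm),  ω_ring = 0, ω_arm = 1
ω_sun = 1 − (83/25)(0−1) = 108/25
ω_out/ω_in = 108/25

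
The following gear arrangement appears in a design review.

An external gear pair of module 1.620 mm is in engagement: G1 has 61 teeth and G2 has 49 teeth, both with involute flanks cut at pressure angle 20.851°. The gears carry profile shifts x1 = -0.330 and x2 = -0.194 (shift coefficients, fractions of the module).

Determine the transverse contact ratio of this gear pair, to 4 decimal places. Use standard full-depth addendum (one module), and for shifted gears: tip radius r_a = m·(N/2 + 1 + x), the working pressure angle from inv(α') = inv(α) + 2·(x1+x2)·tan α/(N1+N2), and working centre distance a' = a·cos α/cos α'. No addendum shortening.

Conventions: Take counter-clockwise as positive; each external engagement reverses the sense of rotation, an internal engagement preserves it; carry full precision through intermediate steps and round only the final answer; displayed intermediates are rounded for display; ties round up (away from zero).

class = single-mesh tooth geometry [involute pair 61T × 49T, m = 1.620]
base radii: r_b1 = 46.174101, r_b2 = 37.090671
tip radii: r_a1 = 50.495400, r_a2 = 40.995720
inv(α') = inv(20.851°) + 2·(-0.330-0.194)·tan α/(61+49) = 0.01333589  ⇒  α' = 19.29505°
a' = a·cos α / cos α' = 89.1000·cos 20.851°/cos 19.29505° = 88.220142
action lengths: √(r_a1²−r_b1²) = 20.438637, √(r_a2²−r_b2²) = 17.462279
base pitch p_b = π·m·cos α = 4.756073
CR = (20.438637 + 17.462279 − 88.220142·sin 19.29505°)/4.756073 = 1.839770
contact ratio ≈ 1.8398

1.8398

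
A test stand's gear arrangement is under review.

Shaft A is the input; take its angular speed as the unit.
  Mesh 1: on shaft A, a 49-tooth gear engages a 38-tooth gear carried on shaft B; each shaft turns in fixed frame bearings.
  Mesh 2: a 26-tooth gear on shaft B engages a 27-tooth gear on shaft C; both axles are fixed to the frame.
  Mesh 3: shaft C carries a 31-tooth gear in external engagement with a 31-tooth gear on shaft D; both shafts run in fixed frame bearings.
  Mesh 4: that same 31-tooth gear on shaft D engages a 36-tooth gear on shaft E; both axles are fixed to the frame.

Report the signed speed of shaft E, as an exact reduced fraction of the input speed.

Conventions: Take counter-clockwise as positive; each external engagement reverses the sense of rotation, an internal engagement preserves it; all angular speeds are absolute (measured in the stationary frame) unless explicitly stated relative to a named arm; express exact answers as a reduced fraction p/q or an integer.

19747/18468

4-mesh fixed-axis compound train (all bearings frame-fixed)
mesh 1 [49T→38T]: |ω|/ω_in = 1×49/38 = 49/38, sense flips to −
mesh 2 [26T→27T]: |ω|/ω_in = (49/38)×26/27 = 637/513, sense flips to +
mesh 3 [31T→31T]: |ω|/ω_in = (637/513)×31/31 = 637/513, sense flips to −
mesh 4 [31T→36T]: |ω|/ω_in = (637/513)×31/36 = 19747/18468, sense flips to +
signed output speed (× input speed) = 19747/18468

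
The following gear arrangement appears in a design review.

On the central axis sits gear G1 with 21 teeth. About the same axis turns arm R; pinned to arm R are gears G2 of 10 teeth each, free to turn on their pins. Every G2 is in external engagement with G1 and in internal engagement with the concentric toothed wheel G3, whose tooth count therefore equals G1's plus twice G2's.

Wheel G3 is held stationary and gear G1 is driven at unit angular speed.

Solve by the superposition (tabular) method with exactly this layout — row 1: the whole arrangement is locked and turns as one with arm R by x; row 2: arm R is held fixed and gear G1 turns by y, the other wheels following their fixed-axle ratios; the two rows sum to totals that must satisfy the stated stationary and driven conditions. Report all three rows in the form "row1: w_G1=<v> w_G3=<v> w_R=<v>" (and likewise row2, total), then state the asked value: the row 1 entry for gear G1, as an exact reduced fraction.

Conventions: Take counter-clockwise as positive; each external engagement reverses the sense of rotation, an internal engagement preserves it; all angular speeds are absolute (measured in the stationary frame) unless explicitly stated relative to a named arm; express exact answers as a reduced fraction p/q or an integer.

planetary set (21T centre, 10T on arm, 41T internal) — Willis relation
row 1: whole set turns with the arm by x
row 2: sun turns y, ring = −(21/41)·y, arm 0
boundary: total ω_ring = x − (21/41)·y = 0 and total ω_sun = x + y = 1  ⇒  y = 41/62, x = 21/62
row 2 ring = −(21/41)·41/62 = -21/62
totals (row 1 + row 2): sun 21/62 + 41/62 = 1, ring 21/62 + (-21/62) = 0, arm 21/62 + 0 = 21/62
asked cell (row1, sun) = 21/62

row1: w_G1=21/62 w_G3=21/62 w_R=21/62
row2: w_G1=41/62 w_G3=-21/62 w_R=0
total: w_G1=1 w_G3=0 w_R=21/62
asked value: 21/62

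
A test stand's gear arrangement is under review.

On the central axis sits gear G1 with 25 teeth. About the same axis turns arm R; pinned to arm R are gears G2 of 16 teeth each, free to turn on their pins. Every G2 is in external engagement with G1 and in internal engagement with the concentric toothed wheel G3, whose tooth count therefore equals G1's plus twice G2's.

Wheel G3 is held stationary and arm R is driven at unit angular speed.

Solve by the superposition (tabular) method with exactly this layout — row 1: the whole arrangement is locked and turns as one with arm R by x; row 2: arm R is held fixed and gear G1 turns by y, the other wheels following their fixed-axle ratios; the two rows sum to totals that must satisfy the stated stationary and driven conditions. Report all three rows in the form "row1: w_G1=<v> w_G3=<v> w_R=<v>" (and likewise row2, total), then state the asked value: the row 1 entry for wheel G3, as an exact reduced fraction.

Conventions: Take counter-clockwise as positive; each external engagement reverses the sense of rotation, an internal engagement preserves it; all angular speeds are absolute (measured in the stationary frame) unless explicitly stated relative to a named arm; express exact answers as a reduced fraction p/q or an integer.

planetary set (25T centre, 16T on arm, 57T internal) — Willis relation
row 1 — lock + rotate with arm: ω_sun = ω_ring = ω_arm = x
row 2 — arm fixed, fixed-axis ratios: sun y, ring −(25/57)·y, arm 0
boundary: total ω_ring = x − (25/57)·y = 0 and total ω_arm = x = 1  ⇒  y = 57/25, x = 1
row 2 ring = −(25/57)·57/25 = -1
totals (row 1 + row 2): sun 1 + 57/25 = 82/25, ring 1 + (-1) = 0, arm 1 + 0 = 1
asked cell (row1, ring) = 1

row1: w_G1=1 w_G3=1 w_R=1
row2: w_G1=57/25 w_G3=-1 w_R=0
total: w_G1=82/25 w_G3=0 w_R=1
asked value: 1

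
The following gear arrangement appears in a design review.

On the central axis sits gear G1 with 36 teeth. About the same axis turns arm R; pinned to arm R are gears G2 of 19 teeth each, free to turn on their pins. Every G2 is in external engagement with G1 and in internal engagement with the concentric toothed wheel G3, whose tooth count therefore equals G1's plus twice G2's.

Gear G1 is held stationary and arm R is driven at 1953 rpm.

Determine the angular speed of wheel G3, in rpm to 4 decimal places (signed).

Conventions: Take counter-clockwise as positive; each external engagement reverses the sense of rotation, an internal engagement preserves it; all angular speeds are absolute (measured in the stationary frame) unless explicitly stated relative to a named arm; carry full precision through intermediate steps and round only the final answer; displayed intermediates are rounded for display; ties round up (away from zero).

+2903.1081 rpm

topology: planetary set — G1 36T / G2 19T / G3 74T, arm = carrier (Willis)
normalise by the input: solve with ω_arm = 1, then scale by 1953 rpm
ring teeth: 36 + 2·19 = 74
36(ω_sun−ω_arm) = −74(ω_ring−ω_arm),  ω_sun = 0, ω_arm = 1
ω_ring = 1 − (36/74)(0−1) = 55/37
scale: ω_ring = 55/37 × 1953 rpm = +2903.1081 rpm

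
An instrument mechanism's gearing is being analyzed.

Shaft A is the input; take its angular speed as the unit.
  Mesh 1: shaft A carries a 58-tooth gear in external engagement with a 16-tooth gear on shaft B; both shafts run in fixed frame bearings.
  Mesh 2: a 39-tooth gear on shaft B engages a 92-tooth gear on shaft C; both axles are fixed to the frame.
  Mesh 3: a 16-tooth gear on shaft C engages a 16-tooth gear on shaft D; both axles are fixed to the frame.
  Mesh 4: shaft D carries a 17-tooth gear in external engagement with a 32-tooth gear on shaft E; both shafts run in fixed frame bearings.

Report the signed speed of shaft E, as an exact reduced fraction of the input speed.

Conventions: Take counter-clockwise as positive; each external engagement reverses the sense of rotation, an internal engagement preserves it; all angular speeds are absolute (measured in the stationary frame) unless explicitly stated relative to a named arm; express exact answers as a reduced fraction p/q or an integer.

4-mesh fixed-axis compound train (all bearings frame-fixed)
mesh 1 [58T→16T]: |ω|/ω_in = 1×58/16 = 29/8, sense flips to −
mesh 2 [39T→92T]: |ω|/ω_in = (29/8)×39/92 = 1131/736, sense flips to +
mesh 3 [16T→16T]: |ω|/ω_in = (1131/736)×16/16 = 1131/736, sense flips to −
mesh 4 [17T→32T]: |ω|/ω_in = (1131/736)×17/32 = 19227/23552, sense flips to +
signed output speed (× input speed) = 19227/23552

19227/23552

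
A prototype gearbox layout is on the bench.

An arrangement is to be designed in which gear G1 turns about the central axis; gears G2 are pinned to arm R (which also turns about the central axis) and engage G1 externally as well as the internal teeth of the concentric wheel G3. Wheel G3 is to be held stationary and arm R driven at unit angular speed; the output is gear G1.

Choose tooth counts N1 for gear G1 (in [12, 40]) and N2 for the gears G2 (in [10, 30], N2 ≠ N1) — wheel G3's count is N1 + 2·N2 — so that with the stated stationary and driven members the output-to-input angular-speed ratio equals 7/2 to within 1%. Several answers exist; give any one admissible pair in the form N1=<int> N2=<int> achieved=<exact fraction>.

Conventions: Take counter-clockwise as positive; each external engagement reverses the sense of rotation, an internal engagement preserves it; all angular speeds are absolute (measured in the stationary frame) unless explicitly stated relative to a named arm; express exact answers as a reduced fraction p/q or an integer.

planetary set to be sized for 7/2 (Willis relation)
Willis with ω_ring = 0: ω_sun/ω_arm = (N1+N3)/N1; set equal to 7/2  ⇒  N3/N1 = 7/2 − 1 = 5/2
N3 = N1 + 2·N2  ⇒  N2/N1 = (N3/N1 − 1)/2 = (5/2 − 1)/2 = 3/4
smallest multiple with N1 ≥ 12 and N2 ≥ 10: k = 4  ⇒  N1 = 4·4 = 16, N2 = 4·3 = 12 (N1 ≤ 40, N2 ≤ 30, N2 ≠ N1 ✓), N3 = 16 + 2·12 = 40
check: (N1+N3)/N1 with N1 = 16, N3 = 40 gives 7/2; |achieved − target| = 0 ≤ 7/200 ✓

N1=16 N2=12 achieved=7/2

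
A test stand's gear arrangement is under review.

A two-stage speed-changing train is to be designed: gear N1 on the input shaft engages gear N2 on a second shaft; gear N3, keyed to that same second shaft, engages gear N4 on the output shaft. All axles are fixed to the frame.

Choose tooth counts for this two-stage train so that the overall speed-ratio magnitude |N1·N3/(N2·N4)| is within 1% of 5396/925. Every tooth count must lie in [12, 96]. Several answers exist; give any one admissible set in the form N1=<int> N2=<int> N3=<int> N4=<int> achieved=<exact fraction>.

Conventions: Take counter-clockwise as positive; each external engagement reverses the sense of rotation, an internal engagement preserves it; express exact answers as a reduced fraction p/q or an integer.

topology: fixed-axis compound train — 2 stages, target 5396/925
target = 5396/925 in lowest terms: an exact hit needs N1·N3 = k·5396 and N2·N4 = k·925 for one integer k, every count in [12, 96]; additionally prefer no 1:1 stage (N1 ≠ N2, N3 ≠ N4)
k = 1: N1·N3 = 5396 = 71·76, N2·N4 = 925 = 25·37
achieved = 71·76/(25·37) = 5396/925; |achieved − target| = 0 ≤ 1349/23125 ✓

N1=71 N2=25 N3=76 N4=37 achieved=5396/925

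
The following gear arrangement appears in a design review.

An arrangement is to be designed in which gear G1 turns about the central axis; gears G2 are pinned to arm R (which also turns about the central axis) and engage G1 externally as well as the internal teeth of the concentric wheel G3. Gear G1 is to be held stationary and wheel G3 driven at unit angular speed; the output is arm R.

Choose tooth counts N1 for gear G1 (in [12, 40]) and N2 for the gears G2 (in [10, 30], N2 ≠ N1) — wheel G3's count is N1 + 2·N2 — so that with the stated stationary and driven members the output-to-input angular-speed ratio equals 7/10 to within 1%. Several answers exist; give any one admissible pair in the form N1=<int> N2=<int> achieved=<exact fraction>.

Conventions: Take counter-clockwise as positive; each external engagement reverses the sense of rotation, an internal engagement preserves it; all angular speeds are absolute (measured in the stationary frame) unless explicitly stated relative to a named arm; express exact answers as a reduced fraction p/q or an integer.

N1=15 N2=10 achieved=7/10

design class (target 7/10): planetary set
Willis with ω_sun = 0: ω_arm/ω_ring = N3/(N1+N3); set equal to 7/10  ⇒  N3/N1 = (7/10)/(1 − 7/10) = 7/3
N3 = N1 + 2·N2  ⇒  N2/N1 = (N3/N1 − 1)/2 = (7/3 − 1)/2 = 2/3
smallest multiple with N1 ≥ 12 and N2 ≥ 10: k = 5  ⇒  N1 = 5·3 = 15, N2 = 5·2 = 10 (N1 ≤ 40, N2 ≤ 30, N2 ≠ N1 ✓), N3 = 15 + 2·10 = 35
check: N3/(N1+N3) with N1 = 15, N3 = 35 gives 7/10; |achieved − target| = 0 ≤ 7/1000 ✓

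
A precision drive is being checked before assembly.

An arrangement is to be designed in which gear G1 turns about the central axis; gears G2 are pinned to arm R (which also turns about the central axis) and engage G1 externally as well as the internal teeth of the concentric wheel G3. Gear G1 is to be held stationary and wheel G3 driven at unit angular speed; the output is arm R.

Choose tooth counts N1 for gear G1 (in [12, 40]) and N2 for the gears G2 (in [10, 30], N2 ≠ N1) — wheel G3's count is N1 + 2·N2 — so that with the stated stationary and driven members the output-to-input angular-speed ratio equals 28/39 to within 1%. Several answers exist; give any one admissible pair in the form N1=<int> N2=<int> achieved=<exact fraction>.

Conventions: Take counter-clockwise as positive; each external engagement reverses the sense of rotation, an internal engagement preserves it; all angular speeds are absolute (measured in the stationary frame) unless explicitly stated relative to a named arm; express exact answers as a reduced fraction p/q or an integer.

N1=22 N2=17 achieved=28/39

planetary set to be sized for 28/39 (Willis relation)
Willis with ω_sun = 0: ω_arm/ω_ring = N3/(N1+N3); set equal to 28/39  ⇒  N3/N1 = (28/39)/(1 − 28/39) = 28/11
N3 = N1 + 2·N2  ⇒  N2/N1 = (N3/N1 − 1)/2 = (28/11 − 1)/2 = 17/22
smallest multiple with N1 ≥ 12 and N2 ≥ 10: k = 1  ⇒  N1 = 1·22 = 22, N2 = 1·17 = 17 (N1 ≤ 40, N2 ≤ 30, N2 ≠ N1 ✓), N3 = 22 + 2·17 = 56
check: N3/(N1+N3) with N1 = 22, N3 = 56 gives 28/39; |achieved − target| = 0 ≤ 7/975 ✓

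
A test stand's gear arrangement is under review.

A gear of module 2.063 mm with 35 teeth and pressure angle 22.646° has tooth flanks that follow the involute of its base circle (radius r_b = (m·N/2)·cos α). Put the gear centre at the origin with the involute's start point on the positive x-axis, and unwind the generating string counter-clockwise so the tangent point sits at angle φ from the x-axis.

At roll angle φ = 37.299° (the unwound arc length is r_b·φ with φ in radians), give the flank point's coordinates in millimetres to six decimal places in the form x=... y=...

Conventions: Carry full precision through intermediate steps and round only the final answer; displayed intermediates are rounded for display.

x=39.648588 y=2.936143

class = single-mesh tooth geometry [base-circle involute, m = 2.063, 35T]
pitch radius r_p = m·N/2 = 2.063·35/2 = 36.102500
base radius r_b = r_p·cos α = 36.102500·cos 22.646° = 33.319047
roll angle φ = 37.299° = 0.65099036 rad
x = r_b·(cos φ + φ·sin φ) = 39.648588
y = r_b·(sin φ − φ·cos φ) = 2.936143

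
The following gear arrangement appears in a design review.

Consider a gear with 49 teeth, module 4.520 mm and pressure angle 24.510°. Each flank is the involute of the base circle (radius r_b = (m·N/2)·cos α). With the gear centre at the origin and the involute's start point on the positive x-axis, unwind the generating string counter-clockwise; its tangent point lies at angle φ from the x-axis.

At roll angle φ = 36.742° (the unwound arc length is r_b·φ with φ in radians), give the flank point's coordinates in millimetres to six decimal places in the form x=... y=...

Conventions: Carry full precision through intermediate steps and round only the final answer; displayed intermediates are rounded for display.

x=119.397115 y=8.498193

single-mesh involute tooth geometry (49T wheel at module 4.520)
pitch radius r_p = m·N/2 = 4.520·49/2 = 110.740000
base radius r_b = r_p·cos α = 110.740000·cos 24.510° = 100.761095
roll angle φ = 36.742° = 0.64126887 rad
x = r_b·(cos φ + φ·sin φ) = 119.397115
y = r_b·(sin φ − φ·cos φ) = 8.498193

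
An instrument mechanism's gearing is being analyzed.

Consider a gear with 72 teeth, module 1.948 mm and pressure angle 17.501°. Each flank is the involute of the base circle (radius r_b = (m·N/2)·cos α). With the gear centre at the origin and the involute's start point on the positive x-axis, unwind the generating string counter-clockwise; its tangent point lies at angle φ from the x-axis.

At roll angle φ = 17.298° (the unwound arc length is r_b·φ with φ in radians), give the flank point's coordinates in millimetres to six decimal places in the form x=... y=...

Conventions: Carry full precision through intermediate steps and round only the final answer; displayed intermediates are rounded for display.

x=69.860860 y=0.607916

class = single-mesh tooth geometry [base-circle involute, m = 1.948, 72T]
pitch radius r_p = m·N/2 = 1.948·72/2 = 70.128000
base radius r_b = r_p·cos α = 70.128000·cos 17.501° = 66.881894
roll angle φ = 17.298° = 0.30190705 rad
x = r_b·(cos φ + φ·sin φ) = 69.860860
y = r_b·(sin φ − φ·cos φ) = 0.607916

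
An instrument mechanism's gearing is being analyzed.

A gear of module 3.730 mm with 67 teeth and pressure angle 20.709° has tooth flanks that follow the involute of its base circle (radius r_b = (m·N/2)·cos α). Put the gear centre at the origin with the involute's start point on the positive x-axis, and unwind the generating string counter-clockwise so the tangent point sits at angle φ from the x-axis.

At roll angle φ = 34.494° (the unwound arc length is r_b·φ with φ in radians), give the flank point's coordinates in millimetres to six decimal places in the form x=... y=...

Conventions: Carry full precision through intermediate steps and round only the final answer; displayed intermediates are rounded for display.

single-mesh involute tooth geometry (67T wheel at module 3.730)
pitch radius r_p = m·N/2 = 3.730·67/2 = 124.955000
base radius r_b = r_p·cos α = 124.955000·cos 20.709° = 116.881469
roll angle φ = 34.494° = 0.60203387 rad
x = r_b·(cos φ + φ·sin φ) = 136.182022
y = r_b·(sin φ − φ·cos φ) = 8.197172

x=136.182022 y=8.197172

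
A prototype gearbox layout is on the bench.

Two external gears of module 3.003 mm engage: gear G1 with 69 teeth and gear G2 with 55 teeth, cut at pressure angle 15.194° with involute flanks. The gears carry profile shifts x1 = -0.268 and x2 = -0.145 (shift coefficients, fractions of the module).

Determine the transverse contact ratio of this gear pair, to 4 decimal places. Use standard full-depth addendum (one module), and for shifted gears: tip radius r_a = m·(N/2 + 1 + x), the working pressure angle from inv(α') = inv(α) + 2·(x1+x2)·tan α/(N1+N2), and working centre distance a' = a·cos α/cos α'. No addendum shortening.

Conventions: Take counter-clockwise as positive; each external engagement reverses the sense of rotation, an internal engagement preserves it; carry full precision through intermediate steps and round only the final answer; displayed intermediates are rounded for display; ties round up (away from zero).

2.3107

recognized (one external pair, fixed centres): single-mesh tooth geometry, m = 3.003, N1 = 69, N2 = 55
base radii: r_b1 = 99.981930, r_b2 = 79.695742
tip radii: r_a1 = 105.801696, r_a2 = 85.150065
inv(α') = inv(15.194°) + 2·(-0.268-0.145)·tan α/(69+55) = 0.00458713  ⇒  α' = 13.62584°
a' = a·cos α / cos α' = 186.1860·cos 15.194°/cos 13.62584° = 184.881179
action lengths: √(r_a1²−r_b1²) = 34.606538, √(r_a2²−r_b2²) = 29.985369
base pitch p_b = π·m·cos α = 9.104420
CR = (34.606538 + 29.985369 − 184.881179·sin 13.62584°)/9.104420 = 2.310693
contact ratio ≈ 2.3107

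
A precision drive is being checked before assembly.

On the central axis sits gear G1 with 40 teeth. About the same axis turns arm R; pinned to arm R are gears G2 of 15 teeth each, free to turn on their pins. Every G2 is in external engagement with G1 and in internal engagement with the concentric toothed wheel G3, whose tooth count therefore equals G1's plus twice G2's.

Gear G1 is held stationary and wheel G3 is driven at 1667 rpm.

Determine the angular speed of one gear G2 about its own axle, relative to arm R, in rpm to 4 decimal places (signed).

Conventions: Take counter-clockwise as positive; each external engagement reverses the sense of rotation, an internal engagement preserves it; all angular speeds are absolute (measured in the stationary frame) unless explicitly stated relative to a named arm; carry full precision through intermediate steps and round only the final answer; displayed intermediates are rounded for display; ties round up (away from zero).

+2828.8485 rpm

recognized (axles ride arm R): planetary set, 40/15/70 teeth
normalise by the input: solve with ω_ring = 1, then scale by 1667 rpm
ring teeth: 40 + 2·15 = 70
40(ω_sun−ω_arm) = −70(ω_ring−ω_arm),  ω_sun = 0, ω_ring = 1
40(0−ω_arm) = −70(1−ω_arm)  ⇒  110·ω_arm = 70  ⇒  ω_arm = 7/11
sun–planet mesh: 40·(0−7/11) = −15·(ω_p−ω_arm)  ⇒  ω_p−ω_arm = 56/33
scale: ω_p−ω_arm = 56/33 × 1667 rpm = +2828.8485 rpm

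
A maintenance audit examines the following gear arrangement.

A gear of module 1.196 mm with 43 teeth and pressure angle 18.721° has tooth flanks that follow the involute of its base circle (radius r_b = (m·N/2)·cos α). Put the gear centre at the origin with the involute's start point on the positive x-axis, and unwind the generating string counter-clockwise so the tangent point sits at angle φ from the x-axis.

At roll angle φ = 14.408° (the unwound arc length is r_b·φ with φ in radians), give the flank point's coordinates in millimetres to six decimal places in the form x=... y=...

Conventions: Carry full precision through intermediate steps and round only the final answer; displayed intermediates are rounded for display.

x=25.111418 y=0.128273

recognized (one wheel, involute flank): single-mesh tooth geometry, m = 1.196, N = 43
pitch radius r_p = m·N/2 = 1.196·43/2 = 25.714000
base radius r_b = r_p·cos α = 25.714000·cos 18.721° = 24.353542
roll angle φ = 14.408° = 0.25146704 rad
x = r_b·(cos φ + φ·sin φ) = 25.111418
y = r_b·(sin φ − φ·cos φ) = 0.128273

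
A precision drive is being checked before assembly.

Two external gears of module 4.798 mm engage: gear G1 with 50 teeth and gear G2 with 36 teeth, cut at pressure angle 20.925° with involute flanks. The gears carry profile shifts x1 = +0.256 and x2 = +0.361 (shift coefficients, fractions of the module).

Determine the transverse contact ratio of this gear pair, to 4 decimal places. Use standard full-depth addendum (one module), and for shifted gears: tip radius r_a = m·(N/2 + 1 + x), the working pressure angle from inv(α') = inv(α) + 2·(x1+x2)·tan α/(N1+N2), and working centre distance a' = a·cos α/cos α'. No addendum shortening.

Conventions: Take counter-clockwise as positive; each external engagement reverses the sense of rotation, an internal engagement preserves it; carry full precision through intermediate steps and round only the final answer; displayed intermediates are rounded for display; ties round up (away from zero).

recognized (one external pair, fixed centres): single-mesh tooth geometry, m = 4.798, N1 = 50, N2 = 36
base radii: r_b1 = 112.039145, r_b2 = 80.668184
tip radii: r_a1 = 125.976288, r_a2 = 92.894078
inv(α') = inv(20.925°) + 2·(+0.256+0.361)·tan α/(50+36) = 0.02263923  ⇒  α' = 22.86883°
a' = a·cos α / cos α' = 206.3140·cos 20.925°/cos 22.86883° = 209.146918
action lengths: √(r_a1²−r_b1²) = 57.595617, √(r_a2²−r_b2²) = 46.064669
base pitch p_b = π·m·cos α = 14.079254
CR = (57.595617 + 46.064669 − 209.146918·sin 22.86883°)/14.079254 = 1.589646
contact ratio ≈ 1.5896

1.5896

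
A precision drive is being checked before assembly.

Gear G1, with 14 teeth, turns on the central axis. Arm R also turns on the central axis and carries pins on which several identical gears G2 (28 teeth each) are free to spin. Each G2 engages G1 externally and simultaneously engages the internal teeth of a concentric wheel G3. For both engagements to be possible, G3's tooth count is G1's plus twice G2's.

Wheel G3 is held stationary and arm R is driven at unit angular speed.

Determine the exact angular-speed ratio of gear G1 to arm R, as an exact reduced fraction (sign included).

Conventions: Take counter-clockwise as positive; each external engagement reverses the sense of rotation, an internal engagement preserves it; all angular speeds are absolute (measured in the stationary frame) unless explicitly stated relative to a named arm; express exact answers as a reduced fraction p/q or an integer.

6

planetary set (14T centre, 28T on arm, 70T internal) — Willis relation
ring teeth: 14 + 2·28 = 70
14(ω_sun−ω_arm) = −70(ω_ring−ω_arm),  ω_ring = 0, ω_arm = 1
ω_sun = 1 − (70/14)(0−1) = 6
ω_out/ω_in = 6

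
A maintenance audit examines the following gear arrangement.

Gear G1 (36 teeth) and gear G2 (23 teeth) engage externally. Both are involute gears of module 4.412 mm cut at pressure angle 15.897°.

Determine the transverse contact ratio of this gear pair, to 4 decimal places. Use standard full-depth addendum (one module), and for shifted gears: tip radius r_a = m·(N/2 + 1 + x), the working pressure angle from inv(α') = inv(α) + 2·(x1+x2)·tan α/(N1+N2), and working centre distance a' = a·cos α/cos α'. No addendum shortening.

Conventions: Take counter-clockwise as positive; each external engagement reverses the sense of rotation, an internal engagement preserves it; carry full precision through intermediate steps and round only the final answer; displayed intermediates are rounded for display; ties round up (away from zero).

1.8448

recognized (one external pair, fixed centres): single-mesh tooth geometry, m = 4.412, N1 = 36, N2 = 23
base radii: r_b1 = 76.378787, r_b2 = 48.797558
tip radii: r_a1 = 83.828000, r_a2 = 55.150000
no profile shift: α' = α, a' = a
action lengths: √(r_a1²−r_b1²) = 34.545832, √(r_a2²−r_b2²) = 25.696708
base pitch p_b = π·m·cos α = 13.330613
CR = (34.545832 + 25.696708 − 130.154000·sin 15.89700°)/13.330613 = 1.844792
contact ratio ≈ 1.8448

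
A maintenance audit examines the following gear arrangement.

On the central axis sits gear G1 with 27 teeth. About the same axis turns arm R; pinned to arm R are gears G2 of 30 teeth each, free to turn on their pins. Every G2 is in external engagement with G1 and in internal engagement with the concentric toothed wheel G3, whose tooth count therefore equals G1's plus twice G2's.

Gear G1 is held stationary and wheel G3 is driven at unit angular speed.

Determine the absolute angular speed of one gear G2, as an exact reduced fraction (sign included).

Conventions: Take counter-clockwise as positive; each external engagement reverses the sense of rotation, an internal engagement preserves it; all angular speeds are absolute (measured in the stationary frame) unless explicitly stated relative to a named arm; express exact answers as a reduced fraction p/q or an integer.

topology: planetary set — G1 27T / G2 30T / G3 87T, arm = carrier (Willis)
ring teeth: 27 + 2·30 = 87
27(ω_sun−ω_arm) = −87(ω_ring−ω_arm),  ω_sun = 0, ω_ring = 1
27(0−ω_arm) = −87(1−ω_arm)  ⇒  114·ω_arm = 87  ⇒  ω_arm = 29/38
sun–planet mesh: 27·(0−29/38) = −30·(ω_p−ω_arm)  ⇒  ω_p−ω_arm = 261/380
ω_p = 29/38 + 261/380 = 29/20
exact speed ratio = 29/20

29/20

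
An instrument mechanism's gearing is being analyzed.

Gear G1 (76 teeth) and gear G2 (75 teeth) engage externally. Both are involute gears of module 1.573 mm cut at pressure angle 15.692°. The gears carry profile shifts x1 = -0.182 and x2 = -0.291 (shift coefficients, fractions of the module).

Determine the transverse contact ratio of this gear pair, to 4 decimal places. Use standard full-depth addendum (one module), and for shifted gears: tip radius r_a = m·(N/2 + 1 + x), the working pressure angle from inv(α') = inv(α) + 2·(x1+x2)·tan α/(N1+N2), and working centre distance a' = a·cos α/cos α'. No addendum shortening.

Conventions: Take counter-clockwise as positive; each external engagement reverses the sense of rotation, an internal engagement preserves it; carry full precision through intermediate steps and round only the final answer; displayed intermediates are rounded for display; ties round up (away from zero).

2.3085

recognized (one external pair, fixed centres): single-mesh tooth geometry, m = 1.573, N1 = 76, N2 = 75
base radii: r_b1 = 57.546194, r_b2 = 56.789008
tip radii: r_a1 = 61.060714, r_a2 = 60.102757
inv(α') = inv(15.692°) + 2·(-0.182-0.291)·tan α/(76+75) = 0.00529956  ⇒  α' = 14.28662°
a' = a·cos α / cos α' = 118.7615·cos 15.692°/cos 14.28662° = 117.984050
action lengths: √(r_a1²−r_b1²) = 20.416814, √(r_a2²−r_b2²) = 19.681210
base pitch p_b = π·m·cos α = 4.757545
CR = (20.416814 + 19.681210 − 117.984050·sin 14.28662°)/4.757545 = 2.308497
contact ratio ≈ 2.3085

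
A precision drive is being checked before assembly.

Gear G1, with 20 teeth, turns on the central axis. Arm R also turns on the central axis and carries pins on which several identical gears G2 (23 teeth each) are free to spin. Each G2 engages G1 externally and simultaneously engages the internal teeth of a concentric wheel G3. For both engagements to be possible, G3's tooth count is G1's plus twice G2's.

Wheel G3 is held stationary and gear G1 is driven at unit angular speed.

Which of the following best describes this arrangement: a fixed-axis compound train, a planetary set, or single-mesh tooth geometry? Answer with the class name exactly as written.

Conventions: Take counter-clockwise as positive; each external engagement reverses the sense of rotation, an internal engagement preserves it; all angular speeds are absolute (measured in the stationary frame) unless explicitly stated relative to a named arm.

planetary set

recognized (axles ride arm R): planetary set, 20/23/66 teeth
classification: planetary set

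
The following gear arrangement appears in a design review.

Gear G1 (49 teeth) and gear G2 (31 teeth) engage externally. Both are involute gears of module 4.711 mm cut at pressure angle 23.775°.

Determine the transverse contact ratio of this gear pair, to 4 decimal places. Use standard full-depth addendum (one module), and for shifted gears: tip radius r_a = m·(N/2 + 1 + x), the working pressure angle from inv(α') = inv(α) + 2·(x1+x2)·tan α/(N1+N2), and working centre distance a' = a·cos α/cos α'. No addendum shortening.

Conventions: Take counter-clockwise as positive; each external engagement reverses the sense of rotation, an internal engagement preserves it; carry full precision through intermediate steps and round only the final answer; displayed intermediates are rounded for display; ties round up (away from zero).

1.5480

recognized (one external pair, fixed centres): single-mesh tooth geometry, m = 4.711, N1 = 49, N2 = 31
base radii: r_b1 = 105.624500, r_b2 = 66.823664
tip radii: r_a1 = 120.130500, r_a2 = 77.731500
no profile shift: α' = α, a' = a
action lengths: √(r_a1²−r_b1²) = 57.225885, √(r_a2²−r_b2²) = 39.708741
base pitch p_b = π·m·cos α = 13.544047
CR = (57.225885 + 39.708741 − 188.440000·sin 23.77500°)/13.544047 = 1.547971
contact ratio ≈ 1.5480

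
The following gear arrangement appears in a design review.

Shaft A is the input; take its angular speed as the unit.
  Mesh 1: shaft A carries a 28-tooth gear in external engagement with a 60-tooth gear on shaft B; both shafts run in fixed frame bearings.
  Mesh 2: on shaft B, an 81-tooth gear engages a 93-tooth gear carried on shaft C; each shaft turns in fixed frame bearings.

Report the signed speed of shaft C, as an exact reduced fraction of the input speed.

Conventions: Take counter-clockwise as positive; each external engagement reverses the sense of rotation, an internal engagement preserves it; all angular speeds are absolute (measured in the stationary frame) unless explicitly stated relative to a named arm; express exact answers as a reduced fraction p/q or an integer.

63/155

2-mesh fixed-axis compound train (all bearings frame-fixed)
mesh 1 [28T→60T]: |ω|/ω_in = 1×28/60 = 7/15, sense flips to −
mesh 2 [81T→93T]: |ω|/ω_in = (7/15)×81/93 = 63/155, sense flips to +
signed output speed (× input speed) = 63/155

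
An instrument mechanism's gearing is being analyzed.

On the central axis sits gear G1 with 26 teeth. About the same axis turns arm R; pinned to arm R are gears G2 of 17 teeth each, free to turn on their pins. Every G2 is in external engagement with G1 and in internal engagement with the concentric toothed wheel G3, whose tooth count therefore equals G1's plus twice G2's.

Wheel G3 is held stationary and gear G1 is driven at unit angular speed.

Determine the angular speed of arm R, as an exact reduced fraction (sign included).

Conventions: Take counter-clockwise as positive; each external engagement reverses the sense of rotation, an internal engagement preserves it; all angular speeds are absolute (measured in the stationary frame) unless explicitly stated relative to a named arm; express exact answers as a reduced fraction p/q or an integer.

13/43

recognized (axles ride arm R): planetary set, 26/17/60 teeth
ring teeth: 26 + 2·17 = 60
26(ω_sun−ω_arm) = −60(ω_ring−ω_arm),  ω_ring = 0, ω_sun = 1
26(1−ω_arm) = −60(0−ω_arm)  ⇒  86·ω_arm = 26  ⇒  ω_arm = 13/43
exact speed ratio = 13/43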